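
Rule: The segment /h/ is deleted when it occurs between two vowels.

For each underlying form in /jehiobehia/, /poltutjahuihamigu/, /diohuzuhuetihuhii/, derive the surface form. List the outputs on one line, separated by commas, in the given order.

/jehiobehia/: /h/ occurs between vowels /e/ and /i/, so it deletes. /h/ occurs between vowels /e/ and /i/, so it deletes. → [jeiobeia].
/poltutjahuihamigu/: /h/ occurs between vowels /a/ and /u/, so it deletes. /h/ occurs between vowels /i/ and /a/, so it deletes. → [poltutjauiamigu].
/diohuzuhuetihuhii/: /h/ occurs between vowels /o/ and /u/, so it deletes. /h/ occurs between vowels /u/ and /u/, so it deletes. /h/ occurs between vowels /i/ and /u/, so it deletes. /h/ occurs between vowels /u/ and /i/, so it deletes. → [diouzuuetiuii].

jeiobeia, poltutjauiamigu, diouzuuetiuii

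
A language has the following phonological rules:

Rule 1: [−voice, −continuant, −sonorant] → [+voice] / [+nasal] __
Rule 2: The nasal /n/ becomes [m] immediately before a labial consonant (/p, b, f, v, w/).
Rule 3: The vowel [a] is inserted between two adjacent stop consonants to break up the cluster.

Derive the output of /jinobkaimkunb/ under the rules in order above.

Rule 1 (post-nasal voicing): /k/ is a voiceless stop immediately after the nasal /m/, so it voices to [g]. /jinobkaimkunb/ → jinobkaimgunb.
Rule 2 (nasal place assimilation): /n/ precedes the labial consonant /b/, so it assimilates in place to [m]. /jinobkaimgunb/ → jinobkaimgumb.
Rule 3 (stop-cluster a-epenthesis): /b/ and /k/ form a stop–stop cluster, so [a] is inserted between them. /jinobkaimgumb/ → jinobakaimgumb.

jinobakaimgumb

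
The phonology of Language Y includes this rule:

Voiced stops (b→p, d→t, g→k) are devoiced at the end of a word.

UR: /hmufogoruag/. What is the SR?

/g/ is a voiced stop in word-final position, so it devoices to [k].
The other instance of /g/ does not occur in the required environment and remains unchanged.
Surface form: [hmufogoruak].

hmufogoruak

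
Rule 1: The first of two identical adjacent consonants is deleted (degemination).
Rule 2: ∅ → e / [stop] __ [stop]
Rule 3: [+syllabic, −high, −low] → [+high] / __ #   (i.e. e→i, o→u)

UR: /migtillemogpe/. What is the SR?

Rule 1 (degemination): /ll/ is a geminate; the first /l/ deletes. /migtillemogpe/ → migtilemogpe.
Rule 2 (stop-cluster e-epenthesis): /g/ and /t/ form a stop–stop cluster, so [e] is inserted between them. /g/ and /p/ form a stop–stop cluster, so [e] is inserted between them. /migtilemogpe/ → migetilemogepe.
Rule 3 (final vowel raising): /e/ is a mid vowel in word-final position, so it raises to [i]. /migetilemogepe/ → migetilemogepi.

migetilemogepi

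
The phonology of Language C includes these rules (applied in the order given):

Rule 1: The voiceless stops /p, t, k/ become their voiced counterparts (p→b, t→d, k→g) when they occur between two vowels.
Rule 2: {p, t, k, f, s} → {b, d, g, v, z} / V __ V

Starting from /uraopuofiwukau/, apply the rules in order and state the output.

Rule 1 (intervocalic voicing): /p/ is a voiceless stop between vowels /o/ and /u/, so it voices to [b]. /k/ is a voiceless stop between vowels /u/ and /a/, so it voices to [g]. /uraopuofiwukau/ → uraobuofiwugau.
Rule 2 (intervocalic voicing): /f/ is a voiceless obstruent between vowels /o/ and /i/, so it voices to [v]. /uraobuofiwugau/ → uraobuoviwugau.

uraobuoviwugau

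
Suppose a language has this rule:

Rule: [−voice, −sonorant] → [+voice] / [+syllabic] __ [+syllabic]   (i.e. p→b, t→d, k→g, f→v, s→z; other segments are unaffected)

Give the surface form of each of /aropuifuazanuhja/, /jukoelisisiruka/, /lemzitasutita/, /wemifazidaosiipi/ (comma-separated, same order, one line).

/aropuifuazanuhja/: /p/ is a voiceless obstruent between vowels /o/ and /u/, so it voices to [b]. /f/ is a voiceless obstruent between vowels /i/ and /u/, so it voices to [v]. → [arobuivuazanuhja].
/jukoelisisiruka/: /k/ is a voiceless obstruent between vowels /u/ and /o/, so it voices to [g]. /s/ is a voiceless obstruent between vowels /i/ and /i/, so it voices to [z]. /s/ is a voiceless obstruent between vowels /i/ and /i/, so it voices to [z]. /k/ is a voiceless obstruent between vowels /u/ and /a/, so it voices to [g]. → [jugoeliziziruga].
/lemzitasutita/: /t/ is a voiceless obstruent between vowels /i/ and /a/, so it voices to [d]. /s/ is a voiceless obstruent between vowels /a/ and /u/, so it voices to [z]. /t/ is a voiceless obstruent between vowels /u/ and /i/, so it voices to [d]. /t/ is a voiceless obstruent between vowels /i/ and /a/, so it voices to [d]. → [lemzidazudida].
/wemifazidaosiipi/: /f/ is a voiceless obstruent between vowels /i/ and /a/, so it voices to [v]. /s/ is a voiceless obstruent between vowels /o/ and /i/, so it voices to [z]. /p/ is a voiceless obstruent between vowels /i/ and /i/, so it voices to [b]. → [wemivazidaoziibi].

arobuivuazanuhja, jugoeliziziruga, lemzidazudida, wemivazidaoziibi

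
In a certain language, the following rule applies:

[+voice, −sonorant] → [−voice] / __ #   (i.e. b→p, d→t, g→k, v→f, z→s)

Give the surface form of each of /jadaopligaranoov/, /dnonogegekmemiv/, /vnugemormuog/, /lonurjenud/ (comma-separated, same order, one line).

/jadaopligaranoov/: /v/ is a voiced obstruent in word-final position, so it devoices to [f]. → [jadaopligaranoof].
/dnonogegekmemiv/: /v/ is a voiced obstruent in word-final position, so it devoices to [f]. → [dnonogegekmemif].
/vnugemormuog/: /g/ is a voiced obstruent in word-final position, so it devoices to [k]. → [vnugemormuok].
/lonurjenud/: /d/ is a voiced obstruent in word-final position, so it devoices to [t]. → [lonurjenut].

jadaopligaranoof, dnonogegekmemif, vnugemormuok, lonurjenut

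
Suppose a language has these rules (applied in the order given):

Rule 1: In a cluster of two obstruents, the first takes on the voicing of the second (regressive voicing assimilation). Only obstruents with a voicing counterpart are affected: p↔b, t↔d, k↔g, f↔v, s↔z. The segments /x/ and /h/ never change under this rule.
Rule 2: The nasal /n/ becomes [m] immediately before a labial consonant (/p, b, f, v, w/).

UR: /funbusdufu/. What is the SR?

fumbuzdufu

Rule 1 (regressive voicing assimilation): /s/ precedes the voiced obstruent /d/, so it voices to [z] by assimilation. /funbusdufu/ → funbuzdufu.
Rule 2 (nasal place assimilation): /n/ precedes the labial consonant /b/, so it assimilates in place to [m]. /funbuzdufu/ → fumbuzdufu.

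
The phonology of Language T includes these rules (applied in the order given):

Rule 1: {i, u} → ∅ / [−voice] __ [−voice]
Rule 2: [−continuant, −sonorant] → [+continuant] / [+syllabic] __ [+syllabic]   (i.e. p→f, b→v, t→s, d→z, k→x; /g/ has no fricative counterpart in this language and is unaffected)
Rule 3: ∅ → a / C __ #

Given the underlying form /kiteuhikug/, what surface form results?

Rule 1 (high vowel syncope): /i/ is a high vowel flanked by voiceless consonants /k/ and /t/, so it deletes. /i/ is a high vowel flanked by voiceless consonants /h/ and /k/, so it deletes. /kiteuhikug/ → kteuhkug.
Rule 2 (intervocalic spirantization): no segment meets the environment; /kteuhkug/ is unchanged.
Rule 3 (final a-epenthesis): the form ends in the consonant /g/, so [a] is inserted word-finally. /kteuhkug/ → kteuhkuga.

kteuhkuga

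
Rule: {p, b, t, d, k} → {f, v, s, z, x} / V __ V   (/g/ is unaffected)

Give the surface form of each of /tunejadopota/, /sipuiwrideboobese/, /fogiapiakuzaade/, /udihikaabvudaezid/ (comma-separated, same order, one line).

/tunejadopota/: /d/ is a stop between vowels /a/ and /o/, so it spirantizes to the fricative [z]. /p/ is a stop between vowels /o/ and /o/, so it spirantizes to the fricative [f]. /t/ is a stop between vowels /o/ and /a/, so it spirantizes to the fricative [s]. → [tunejazofosa].
/sipuiwrideboobese/: /p/ is a stop between vowels /i/ and /u/, so it spirantizes to the fricative [f]. /d/ is a stop between vowels /i/ and /e/, so it spirantizes to the fricative [z]. /b/ is a stop between vowels /e/ and /o/, so it spirantizes to the fricative [v]. /b/ is a stop between vowels /o/ and /e/, so it spirantizes to the fricative [v]. → [sifuiwrizevoovese].
/fogiapiakuzaade/: /p/ is a stop between vowels /a/ and /i/, so it spirantizes to the fricative [f]. /k/ is a stop between vowels /a/ and /u/, so it spirantizes to the fricative [x]. /d/ is a stop between vowels /a/ and /e/, so it spirantizes to the fricative [z]. → [fogiafiaxuzaaze].
/udihikaabvudaezid/: /d/ is a stop between vowels /u/ and /i/, so it spirantizes to the fricative [z]. /k/ is a stop between vowels /i/ and /a/, so it spirantizes to the fricative [x]. /d/ is a stop between vowels /u/ and /a/, so it spirantizes to the fricative [z]. → [uzihixaabvuzaezid].

tunejazofosa, sifuiwrizevoovese, fogiafiaxuzaaze, uzihixaabvuzaezid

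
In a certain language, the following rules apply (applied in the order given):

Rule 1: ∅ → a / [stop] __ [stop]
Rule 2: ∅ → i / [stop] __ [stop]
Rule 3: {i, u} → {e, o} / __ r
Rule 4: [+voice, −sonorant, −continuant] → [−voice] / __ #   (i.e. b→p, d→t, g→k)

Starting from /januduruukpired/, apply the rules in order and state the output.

Rule 1 (stop-cluster a-epenthesis): /k/ and /p/ form a stop–stop cluster, so [a] is inserted between them. /januduruukpired/ → januduruukapired.
Rule 2 (stop-cluster i-epenthesis): no segment meets the environment; /januduruukapired/ is unchanged.
Rule 3 (pre-rhotic lowering): /u/ is a high vowel immediately before /r/, so it lowers to [o]. /i/ is a high vowel immediately before /r/, so it lowers to [e]. /januduruukapired/ → janudoruukapered.
Rule 4 (final devoicing): /d/ is a voiced stop in word-final position, so it devoices to [t]. /janudoruukapered/ → janudoruukaperet.

janudoruukaperet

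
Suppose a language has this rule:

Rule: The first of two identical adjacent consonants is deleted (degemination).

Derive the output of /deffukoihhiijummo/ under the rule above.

/ff/ is a geminate; the first /f/ deletes.
/hh/ is a geminate; the first /h/ deletes.
/mm/ is a geminate; the first /m/ deletes.
Surface form: [defukoihiijumo].

defukoihiijumo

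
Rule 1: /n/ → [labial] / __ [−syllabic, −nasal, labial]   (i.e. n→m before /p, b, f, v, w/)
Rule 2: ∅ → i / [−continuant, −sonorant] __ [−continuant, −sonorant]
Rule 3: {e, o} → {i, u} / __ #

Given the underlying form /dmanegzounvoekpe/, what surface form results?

Rule 1 (nasal place assimilation): /n/ precedes the labial consonant /v/, so it assimilates in place to [m]. /dmanegzounvoekpe/ → dmanegzoumvoekpe.
Rule 2 (stop-cluster i-epenthesis): /k/ and /p/ form a stop–stop cluster, so [i] is inserted between them. /dmanegzoumvoekpe/ → dmanegzoumvoekipe.
Rule 3 (final vowel raising): /e/ is a mid vowel in word-final position, so it raises to [i]. /dmanegzoumvoekipe/ → dmanegzoumvoekipi.

dmanegzoumvoekipi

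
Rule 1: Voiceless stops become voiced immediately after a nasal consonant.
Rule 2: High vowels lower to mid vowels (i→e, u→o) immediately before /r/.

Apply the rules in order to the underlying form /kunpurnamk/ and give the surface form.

Rule 1 (post-nasal voicing): /p/ is a voiceless stop immediately after the nasal /n/, so it voices to [b]. /k/ is a voiceless stop immediately after the nasal /m/, so it voices to [g]. /kunpurnamk/ → kunburnamg.
Rule 2 (pre-rhotic lowering): /u/ is a high vowel immediately before /r/, so it lowers to [o]. /kunburnamg/ → kunbornamg.

kunbornamg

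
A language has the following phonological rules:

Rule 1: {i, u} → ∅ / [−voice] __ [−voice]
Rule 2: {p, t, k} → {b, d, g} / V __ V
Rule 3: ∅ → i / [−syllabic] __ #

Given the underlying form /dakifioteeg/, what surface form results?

Rule 1 (high vowel syncope): /i/ is a high vowel flanked by voiceless consonants /k/ and /f/, so it deletes. /dakifioteeg/ → dakfioteeg.
Rule 2 (intervocalic voicing): /t/ is a voiceless stop between vowels /o/ and /e/, so it voices to [d]. /dakfioteeg/ → dakfiodeeg.
Rule 3 (final i-epenthesis): the form ends in the consonant /g/, so [i] is inserted word-finally. /dakfiodeeg/ → dakfiodeegi.

dakfiodeegi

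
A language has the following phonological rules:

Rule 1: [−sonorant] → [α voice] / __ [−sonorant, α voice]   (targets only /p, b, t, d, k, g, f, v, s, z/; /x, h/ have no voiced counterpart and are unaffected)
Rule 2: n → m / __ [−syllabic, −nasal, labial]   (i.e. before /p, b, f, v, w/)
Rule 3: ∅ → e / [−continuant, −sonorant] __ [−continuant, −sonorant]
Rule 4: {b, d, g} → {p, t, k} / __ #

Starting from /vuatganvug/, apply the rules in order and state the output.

Rule 1 (regressive voicing assimilation): /t/ precedes the voiced obstruent /g/, so it voices to [d] by assimilation. /vuatganvug/ → vuadganvug.
Rule 2 (nasal place assimilation): /n/ precedes the labial consonant /v/, so it assimilates in place to [m]. /vuadganvug/ → vuadgamvug.
Rule 3 (stop-cluster e-epenthesis): /d/ and /g/ form a stop–stop cluster, so [e] is inserted between them. /vuadgamvug/ → vuadegamvug.
Rule 4 (final devoicing): /g/ is a voiced stop in word-final position, so it devoices to [k]. /vuadegamvug/ → vuadegamvuk.

vuadegamvuk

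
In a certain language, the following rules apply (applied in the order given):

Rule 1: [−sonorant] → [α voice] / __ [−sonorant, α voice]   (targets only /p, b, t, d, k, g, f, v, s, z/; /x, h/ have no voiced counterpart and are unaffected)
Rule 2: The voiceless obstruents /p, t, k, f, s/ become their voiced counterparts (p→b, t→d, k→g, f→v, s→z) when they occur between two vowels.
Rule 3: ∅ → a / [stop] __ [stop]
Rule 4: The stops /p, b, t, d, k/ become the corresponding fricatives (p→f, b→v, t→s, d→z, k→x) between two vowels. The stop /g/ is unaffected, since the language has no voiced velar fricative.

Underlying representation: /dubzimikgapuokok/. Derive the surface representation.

Rule 1 (regressive voicing assimilation): /k/ precedes the voiced obstruent /g/, so it voices to [g] by assimilation. /dubzimikgapuokok/ → dubzimiggapuokok.
Rule 2 (intervocalic voicing): /p/ is a voiceless obstruent between vowels /a/ and /u/, so it voices to [b]. /k/ is a voiceless obstruent between vowels /o/ and /o/, so it voices to [g]. /dubzimiggapuokok/ → dubzimiggabuogok.
Rule 3 (stop-cluster a-epenthesis): /g/ and /g/ form a stop–stop cluster, so [a] is inserted between them. /dubzimiggabuogok/ → dubzimigagabuogok.
Rule 4 (intervocalic spirantization): /b/ is a stop between vowels /a/ and /u/, so it spirantizes to the fricative [v]. /dubzimigagabuogok/ → dubzimigagavuogok.

dubzimigagavuogok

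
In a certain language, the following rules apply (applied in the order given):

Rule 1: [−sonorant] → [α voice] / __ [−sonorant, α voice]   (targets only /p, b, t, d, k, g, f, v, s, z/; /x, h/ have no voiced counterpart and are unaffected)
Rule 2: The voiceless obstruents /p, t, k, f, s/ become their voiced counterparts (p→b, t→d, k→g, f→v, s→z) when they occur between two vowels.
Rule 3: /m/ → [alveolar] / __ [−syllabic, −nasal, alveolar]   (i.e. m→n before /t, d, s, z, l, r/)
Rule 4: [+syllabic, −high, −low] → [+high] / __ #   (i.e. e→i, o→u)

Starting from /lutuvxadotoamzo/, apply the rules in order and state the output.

Rule 1 (regressive voicing assimilation): /v/ precedes the voiceless obstruent /x/, so it devoices to [f] by assimilation. /lutuvxadotoamzo/ → lutufxadotoamzo.
Rule 2 (intervocalic voicing): /t/ is a voiceless obstruent between vowels /u/ and /u/, so it voices to [d]. /t/ is a voiceless obstruent between vowels /o/ and /o/, so it voices to [d]. /lutufxadotoamzo/ → ludufxadodoamzo.
Rule 3 (nasal place assimilation): /m/ precedes the alveolar consonant /z/, so it assimilates in place to [n]. /ludufxadodoamzo/ → ludufxadodoanzo.
Rule 4 (final vowel raising): /o/ is a mid vowel in word-final position, so it raises to [u]. /ludufxadodoanzo/ → ludufxadodoanzu.

ludufxadodoanzu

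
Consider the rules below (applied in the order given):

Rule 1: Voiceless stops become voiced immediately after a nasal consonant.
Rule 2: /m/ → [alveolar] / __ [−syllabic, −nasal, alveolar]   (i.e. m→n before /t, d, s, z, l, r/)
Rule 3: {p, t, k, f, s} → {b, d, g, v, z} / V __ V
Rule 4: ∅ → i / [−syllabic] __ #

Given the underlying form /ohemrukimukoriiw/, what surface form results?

ohenrugimugoriiwi

Rule 1 (post-nasal voicing): no segment meets the environment; /ohemrukimukoriiw/ is unchanged.
Rule 2 (nasal place assimilation): /m/ precedes the alveolar consonant /r/, so it assimilates in place to [n]. /ohemrukimukoriiw/ → ohenrukimukoriiw.
Rule 3 (intervocalic voicing): /k/ is a voiceless obstruent between vowels /u/ and /i/, so it voices to [g]. /k/ is a voiceless obstruent between vowels /u/ and /o/, so it voices to [g]. /ohenrukimukoriiw/ → ohenrugimugoriiw.
Rule 4 (final i-epenthesis): the form ends in the consonant /w/, so [i] is inserted word-finally. /ohenrugimugoriiw/ → ohenrugimugoriiwi.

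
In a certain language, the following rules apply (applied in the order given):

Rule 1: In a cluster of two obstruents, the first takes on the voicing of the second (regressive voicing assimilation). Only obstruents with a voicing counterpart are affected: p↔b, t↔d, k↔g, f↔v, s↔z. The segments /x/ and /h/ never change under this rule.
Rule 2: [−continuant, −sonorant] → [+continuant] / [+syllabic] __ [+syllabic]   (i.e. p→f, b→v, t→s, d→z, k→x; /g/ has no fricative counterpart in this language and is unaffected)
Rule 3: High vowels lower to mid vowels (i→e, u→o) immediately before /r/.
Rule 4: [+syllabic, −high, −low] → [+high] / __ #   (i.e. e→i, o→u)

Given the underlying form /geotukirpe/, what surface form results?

geosuxerpi

Rule 1 (regressive voicing assimilation): no segment meets the environment; /geotukirpe/ is unchanged.
Rule 2 (intervocalic spirantization): /t/ is a stop between vowels /o/ and /u/, so it spirantizes to the fricative [s]. /k/ is a stop between vowels /u/ and /i/, so it spirantizes to the fricative [x]. /geotukirpe/ → geosuxirpe.
Rule 3 (pre-rhotic lowering): /i/ is a high vowel immediately before /r/, so it lowers to [e]. /geosuxirpe/ → geosuxerpe.
Rule 4 (final vowel raising): /e/ is a mid vowel in word-final position, so it raises to [i]. /geosuxerpe/ → geosuxerpi.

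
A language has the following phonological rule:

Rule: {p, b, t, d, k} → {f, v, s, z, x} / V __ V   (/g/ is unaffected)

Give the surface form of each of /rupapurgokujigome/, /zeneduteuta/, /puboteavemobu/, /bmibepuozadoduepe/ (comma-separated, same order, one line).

/rupapurgokujigome/: /p/ is a stop between vowels /u/ and /a/, so it spirantizes to the fricative [f]. /p/ is a stop between vowels /a/ and /u/, so it spirantizes to the fricative [f]. /k/ is a stop between vowels /o/ and /u/, so it spirantizes to the fricative [x]. → [rufafurgoxujigome].
/zeneduteuta/: /d/ is a stop between vowels /e/ and /u/, so it spirantizes to the fricative [z]. /t/ is a stop between vowels /u/ and /e/, so it spirantizes to the fricative [s]. /t/ is a stop between vowels /u/ and /a/, so it spirantizes to the fricative [s]. → [zenezuseusa].
/puboteavemobu/: /b/ is a stop between vowels /u/ and /o/, so it spirantizes to the fricative [v]. /t/ is a stop between vowels /o/ and /e/, so it spirantizes to the fricative [s]. /b/ is a stop between vowels /o/ and /u/, so it spirantizes to the fricative [v]. → [puvoseavemovu].
/bmibepuozadoduepe/: /b/ is a stop between vowels /i/ and /e/, so it spirantizes to the fricative [v]. /p/ is a stop between vowels /e/ and /u/, so it spirantizes to the fricative [f]. /d/ is a stop between vowels /a/ and /o/, so it spirantizes to the fricative [z]. /d/ is a stop between vowels /o/ and /u/, so it spirantizes to the fricative [z]. /p/ is a stop between vowels /e/ and /e/, so it spirantizes to the fricative [f]. → [bmivefuozazozuefe].

rufafurgoxujigome, zenezuseusa, puvoseavemovu, bmivefuozazozuefe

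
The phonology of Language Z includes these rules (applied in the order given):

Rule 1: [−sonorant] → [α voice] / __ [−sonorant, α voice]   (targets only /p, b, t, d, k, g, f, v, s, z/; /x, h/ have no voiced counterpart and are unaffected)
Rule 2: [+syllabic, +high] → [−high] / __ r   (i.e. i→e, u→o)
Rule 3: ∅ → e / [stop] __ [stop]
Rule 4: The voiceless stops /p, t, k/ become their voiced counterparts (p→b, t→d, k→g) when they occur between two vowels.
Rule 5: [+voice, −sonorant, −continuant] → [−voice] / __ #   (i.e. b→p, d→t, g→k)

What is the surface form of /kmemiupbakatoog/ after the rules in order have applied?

kmemiubebagadook

Rule 1 (regressive voicing assimilation): /p/ precedes the voiced obstruent /b/, so it voices to [b] by assimilation. /kmemiupbakatoog/ → kmemiubbakatoog.
Rule 2 (pre-rhotic lowering): no segment meets the environment; /kmemiubbakatoog/ is unchanged.
Rule 3 (stop-cluster e-epenthesis): /b/ and /b/ form a stop–stop cluster, so [e] is inserted between them. /kmemiubbakatoog/ → kmemiubebakatoog.
Rule 4 (intervocalic voicing): /k/ is a voiceless stop between vowels /a/ and /a/, so it voices to [g]. /t/ is a voiceless stop between vowels /a/ and /o/, so it voices to [d]. /kmemiubebakatoog/ → kmemiubebagadoog.
Rule 5 (final devoicing): /g/ is a voiced stop in word-final position, so it devoices to [k]. /kmemiubebagadoog/ → kmemiubebagadook.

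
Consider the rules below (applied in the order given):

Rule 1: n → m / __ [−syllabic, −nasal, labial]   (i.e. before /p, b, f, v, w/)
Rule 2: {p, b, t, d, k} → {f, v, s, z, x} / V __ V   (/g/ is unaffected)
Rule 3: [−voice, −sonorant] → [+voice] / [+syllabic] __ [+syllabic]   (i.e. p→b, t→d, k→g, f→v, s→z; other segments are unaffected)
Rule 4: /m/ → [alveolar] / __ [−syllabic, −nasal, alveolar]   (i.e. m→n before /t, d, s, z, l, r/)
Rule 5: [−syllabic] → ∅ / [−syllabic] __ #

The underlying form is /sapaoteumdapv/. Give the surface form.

Rule 1 (nasal place assimilation): no segment meets the environment; /sapaoteumdapv/ is unchanged.
Rule 2 (intervocalic spirantization): /p/ is a stop between vowels /a/ and /a/, so it spirantizes to the fricative [f]. /t/ is a stop between vowels /o/ and /e/, so it spirantizes to the fricative [s]. /sapaoteumdapv/ → safaoseumdapv.
Rule 3 (intervocalic voicing): /f/ is a voiceless obstruent between vowels /a/ and /a/, so it voices to [v]. /s/ is a voiceless obstruent between vowels /o/ and /e/, so it voices to [z]. /safaoseumdapv/ → savaozeumdapv.
Rule 4 (nasal place assimilation): /m/ precedes the alveolar consonant /d/, so it assimilates in place to [n]. /savaozeumdapv/ → savaozeundapv.
Rule 5 (final cluster simplification): /v/ is the second consonant of a word-final cluster /pv/, so it deletes. /savaozeundapv/ → savaozeundap.

savaozeundap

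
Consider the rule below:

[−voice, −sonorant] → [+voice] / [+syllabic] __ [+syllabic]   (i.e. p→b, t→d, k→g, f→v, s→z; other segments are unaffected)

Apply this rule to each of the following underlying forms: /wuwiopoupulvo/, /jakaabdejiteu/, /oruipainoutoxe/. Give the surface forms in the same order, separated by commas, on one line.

/wuwiopoupulvo/: /p/ is a voiceless obstruent between vowels /o/ and /o/, so it voices to [b]. /p/ is a voiceless obstruent between vowels /u/ and /u/, so it voices to [b]. → [wuwioboubulvo].
/jakaabdejiteu/: /k/ is a voiceless obstruent between vowels /a/ and /a/, so it voices to [g]. /t/ is a voiceless obstruent between vowels /i/ and /e/, so it voices to [d]. → [jagaabdejideu].
/oruipainoutoxe/: /p/ is a voiceless obstruent between vowels /i/ and /a/, so it voices to [b]. /t/ is a voiceless obstruent between vowels /u/ and /o/, so it voices to [d]. → [oruibainoudoxe].

wuwioboubulvo, jagaabdejideu, oruibainoudoxe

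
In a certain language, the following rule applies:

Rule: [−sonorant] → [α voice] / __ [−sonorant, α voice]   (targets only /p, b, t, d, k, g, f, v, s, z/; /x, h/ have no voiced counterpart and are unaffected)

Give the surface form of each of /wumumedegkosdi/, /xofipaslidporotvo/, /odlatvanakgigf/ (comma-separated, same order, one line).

wumumedekkozdi, xofipaslitporodvo, odladvanaggikf

/wumumedegkosdi/: /g/ precedes the voiceless obstruent /k/, so it devoices to [k] by assimilation. /s/ precedes the voiced obstruent /d/, so it voices to [z] by assimilation. → [wumumedekkozdi].
/xofipaslidporotvo/: /d/ precedes the voiceless obstruent /p/, so it devoices to [t] by assimilation. /t/ precedes the voiced obstruent /v/, so it voices to [d] by assimilation. → [xofipaslitporodvo].
/odlatvanakgigf/: /t/ precedes the voiced obstruent /v/, so it voices to [d] by assimilation. /k/ precedes the voiced obstruent /g/, so it voices to [g] by assimilation. /g/ precedes the voiceless obstruent /f/, so it devoices to [k] by assimilation. → [odladvanaggikf].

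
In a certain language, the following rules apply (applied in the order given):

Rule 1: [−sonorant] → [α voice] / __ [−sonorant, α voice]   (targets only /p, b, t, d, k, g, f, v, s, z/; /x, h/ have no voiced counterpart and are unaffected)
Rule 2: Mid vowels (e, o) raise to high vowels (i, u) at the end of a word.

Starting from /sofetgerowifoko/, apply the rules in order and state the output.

Rule 1 (regressive voicing assimilation): /t/ precedes the voiced obstruent /g/, so it voices to [d] by assimilation. /sofetgerowifoko/ → sofedgerowifoko.
Rule 2 (final vowel raising): /o/ is a mid vowel in word-final position, so it raises to [u]. /sofedgerowifoko/ → sofedgerowifoku.

sofedgerowifoku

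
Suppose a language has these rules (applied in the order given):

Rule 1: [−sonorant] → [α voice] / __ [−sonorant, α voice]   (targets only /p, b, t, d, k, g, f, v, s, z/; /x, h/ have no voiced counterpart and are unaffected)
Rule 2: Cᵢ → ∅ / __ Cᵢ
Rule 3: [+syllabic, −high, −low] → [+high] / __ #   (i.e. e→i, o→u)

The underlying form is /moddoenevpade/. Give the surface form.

modoenefpadi

Rule 1 (regressive voicing assimilation): /v/ precedes the voiceless obstruent /p/, so it devoices to [f] by assimilation. /moddoenevpade/ → moddoenefpade.
Rule 2 (degemination): /dd/ is a geminate; the first /d/ deletes. /moddoenefpade/ → modoenefpade.
Rule 3 (final vowel raising): /e/ is a mid vowel in word-final position, so it raises to [i]. /modoenefpade/ → modoenefpadi.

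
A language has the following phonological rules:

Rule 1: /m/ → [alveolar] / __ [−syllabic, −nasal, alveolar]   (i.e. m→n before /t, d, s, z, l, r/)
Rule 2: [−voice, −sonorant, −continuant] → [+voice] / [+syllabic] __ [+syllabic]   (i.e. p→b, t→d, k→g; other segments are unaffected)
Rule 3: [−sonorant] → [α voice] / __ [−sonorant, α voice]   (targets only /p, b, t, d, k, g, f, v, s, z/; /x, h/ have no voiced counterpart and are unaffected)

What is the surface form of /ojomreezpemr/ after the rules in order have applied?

Rule 1 (nasal place assimilation): /m/ precedes the alveolar consonant /r/, so it assimilates in place to [n]. /m/ precedes the alveolar consonant /r/, so it assimilates in place to [n]. /ojomreezpemr/ → ojonreezpenr.
Rule 2 (intervocalic voicing): no segment meets the environment; /ojonreezpenr/ is unchanged.
Rule 3 (regressive voicing assimilation): /z/ precedes the voiceless obstruent /p/, so it devoices to [s] by assimilation. /ojonreezpenr/ → ojonreespenr.

ojonreespenr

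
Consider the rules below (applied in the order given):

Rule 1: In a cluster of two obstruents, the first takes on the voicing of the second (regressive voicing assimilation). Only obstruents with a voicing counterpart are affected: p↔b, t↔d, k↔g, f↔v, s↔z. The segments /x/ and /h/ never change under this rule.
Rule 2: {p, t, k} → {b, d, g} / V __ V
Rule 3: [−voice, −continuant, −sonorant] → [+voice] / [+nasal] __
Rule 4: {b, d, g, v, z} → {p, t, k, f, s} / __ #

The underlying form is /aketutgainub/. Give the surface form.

agedudgainup

Rule 1 (regressive voicing assimilation): /t/ precedes the voiced obstruent /g/, so it voices to [d] by assimilation. /aketutgainub/ → aketudgainub.
Rule 2 (intervocalic voicing): /k/ is a voiceless stop between vowels /a/ and /e/, so it voices to [g]. /t/ is a voiceless stop between vowels /e/ and /u/, so it voices to [d]. /aketudgainub/ → agedudgainub.
Rule 3 (post-nasal voicing): no segment meets the environment; /agedudgainub/ is unchanged.
Rule 4 (final devoicing): /b/ is a voiced obstruent in word-final position, so it devoices to [p]. /agedudgainub/ → agedudgainup.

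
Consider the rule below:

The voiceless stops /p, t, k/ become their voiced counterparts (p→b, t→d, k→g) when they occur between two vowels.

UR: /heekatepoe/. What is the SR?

heegadeboe

/k/ is a voiceless stop between vowels /e/ and /a/, so it voices to [g].
/t/ is a voiceless stop between vowels /a/ and /e/, so it voices to [d].
/p/ is a voiceless stop between vowels /e/ and /o/, so it voices to [b].
Surface form: [heegadeboe].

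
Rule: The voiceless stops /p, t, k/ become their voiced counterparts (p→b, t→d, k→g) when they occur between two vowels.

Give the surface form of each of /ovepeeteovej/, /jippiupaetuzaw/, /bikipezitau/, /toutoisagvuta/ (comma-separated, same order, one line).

/ovepeeteovej/: /p/ is a voiceless stop between vowels /e/ and /e/, so it voices to [b]. /t/ is a voiceless stop between vowels /e/ and /e/, so it voices to [d]. → [ovebeedeovej].
/jippiupaetuzaw/: /p/ is a voiceless stop between vowels /u/ and /a/, so it voices to [b]. /t/ is a voiceless stop between vowels /e/ and /u/, so it voices to [d]. → [jippiubaeduzaw].
/bikipezitau/: /k/ is a voiceless stop between vowels /i/ and /i/, so it voices to [g]. /p/ is a voiceless stop between vowels /i/ and /e/, so it voices to [b]. /t/ is a voiceless stop between vowels /i/ and /a/, so it voices to [d]. → [bigibezidau].
/toutoisagvuta/: /t/ is a voiceless stop between vowels /u/ and /o/, so it voices to [d]. /t/ is a voiceless stop between vowels /u/ and /a/, so it voices to [d]. → [toudoisagvuda].

ovebeedeovej, jippiubaeduzaw, bigibezidau, toudoisagvuda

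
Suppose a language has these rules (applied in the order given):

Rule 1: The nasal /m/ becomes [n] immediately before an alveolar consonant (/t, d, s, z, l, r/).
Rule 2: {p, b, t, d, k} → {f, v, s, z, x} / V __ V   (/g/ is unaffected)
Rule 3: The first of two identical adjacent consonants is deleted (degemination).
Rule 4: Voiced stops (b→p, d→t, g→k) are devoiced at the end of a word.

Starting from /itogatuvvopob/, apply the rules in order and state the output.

isogasuvofop

Rule 1 (nasal place assimilation): no segment meets the environment; /itogatuvvopob/ is unchanged.
Rule 2 (intervocalic spirantization): /t/ is a stop between vowels /i/ and /o/, so it spirantizes to the fricative [s]. /t/ is a stop between vowels /a/ and /u/, so it spirantizes to the fricative [s]. /p/ is a stop between vowels /o/ and /o/, so it spirantizes to the fricative [f]. /itogatuvvopob/ → isogasuvvofob.
Rule 3 (degemination): /vv/ is a geminate; the first /v/ deletes. /isogasuvvofob/ → isogasuvofob.
Rule 4 (final devoicing): /b/ is a voiced stop in word-final position, so it devoices to [p]. /isogasuvofob/ → isogasuvofop.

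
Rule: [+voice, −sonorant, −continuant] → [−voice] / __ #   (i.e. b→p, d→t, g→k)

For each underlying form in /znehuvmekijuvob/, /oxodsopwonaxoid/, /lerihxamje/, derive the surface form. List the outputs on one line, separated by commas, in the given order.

znehuvmekijuvop, oxodsopwonaxoit, lerihxamje

/znehuvmekijuvob/: /b/ is a voiced stop in word-final position, so it devoices to [p]. → [znehuvmekijuvop].
/oxodsopwonaxoid/: /d/ is a voiced stop in word-final position, so it devoices to [t]. → [oxodsopwonaxoit].
/lerihxamje/: the rule's environment is not met; surfaces unchanged as [lerihxamje].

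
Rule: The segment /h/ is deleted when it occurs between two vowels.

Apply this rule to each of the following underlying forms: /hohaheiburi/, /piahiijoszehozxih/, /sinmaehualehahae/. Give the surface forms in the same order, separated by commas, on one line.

hoaeiburi, piaiijoszeozxih, sinmaeualeaae

/hohaheiburi/: /h/ occurs between vowels /o/ and /a/, so it deletes. /h/ occurs between vowels /a/ and /e/, so it deletes. → [hoaeiburi].
/piahiijoszehozxih/: /h/ occurs between vowels /a/ and /i/, so it deletes. /h/ occurs between vowels /e/ and /o/, so it deletes. → [piaiijoszeozxih].
/sinmaehualehahae/: /h/ occurs between vowels /e/ and /u/, so it deletes. /h/ occurs between vowels /e/ and /a/, so it deletes. /h/ occurs between vowels /a/ and /a/, so it deletes. → [sinmaeualeaae].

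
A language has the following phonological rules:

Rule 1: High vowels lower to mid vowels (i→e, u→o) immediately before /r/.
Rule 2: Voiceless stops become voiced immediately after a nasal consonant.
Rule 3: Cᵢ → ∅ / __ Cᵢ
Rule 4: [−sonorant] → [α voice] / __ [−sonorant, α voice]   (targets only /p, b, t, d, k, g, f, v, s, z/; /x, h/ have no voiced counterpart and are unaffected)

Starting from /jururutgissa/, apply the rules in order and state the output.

jororudgisa

Rule 1 (pre-rhotic lowering): /u/ is a high vowel immediately before /r/, so it lowers to [o]. /u/ is a high vowel immediately before /r/, so it lowers to [o]. /jururutgissa/ → jororutgissa.
Rule 2 (post-nasal voicing): no segment meets the environment; /jororutgissa/ is unchanged.
Rule 3 (degemination): /ss/ is a geminate; the first /s/ deletes. /jororutgissa/ → jororutgisa.
Rule 4 (regressive voicing assimilation): /t/ precedes the voiced obstruent /g/, so it voices to [d] by assimilation. /jororutgisa/ → jororudgisa.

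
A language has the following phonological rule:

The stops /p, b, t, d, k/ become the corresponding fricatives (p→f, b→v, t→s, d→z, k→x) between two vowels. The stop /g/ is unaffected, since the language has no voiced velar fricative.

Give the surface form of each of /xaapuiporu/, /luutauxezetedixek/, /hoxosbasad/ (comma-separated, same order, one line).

xaafuiforu, luusauxezesezixek, hoxosbasad

/xaapuiporu/: /p/ is a stop between vowels /a/ and /u/, so it spirantizes to the fricative [f]. /p/ is a stop between vowels /i/ and /o/, so it spirantizes to the fricative [f]. → [xaafuiforu].
/luutauxezetedixek/: /t/ is a stop between vowels /u/ and /a/, so it spirantizes to the fricative [s]. /t/ is a stop between vowels /e/ and /e/, so it spirantizes to the fricative [s]. /d/ is a stop between vowels /e/ and /i/, so it spirantizes to the fricative [z]. → [luusauxezesezixek].
/hoxosbasad/: the rule's environment is not met; surfaces unchanged as [hoxosbasad].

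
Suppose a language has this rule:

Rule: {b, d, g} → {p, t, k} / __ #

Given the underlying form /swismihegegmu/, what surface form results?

No segment of /swismihegegmu/ meets the structural description of the rule, so the form surfaces unchanged.

swismihegegmu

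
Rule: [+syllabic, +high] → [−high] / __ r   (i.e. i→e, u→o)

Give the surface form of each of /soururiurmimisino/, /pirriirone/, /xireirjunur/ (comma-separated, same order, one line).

soororiormimisino, perrierone, xereerjunor

/soururiurmimisino/: /u/ is a high vowel immediately before /r/, so it lowers to [o]. /u/ is a high vowel immediately before /r/, so it lowers to [o]. /u/ is a high vowel immediately before /r/, so it lowers to [o]. → [soororiormimisino].
/pirriirone/: /i/ is a high vowel immediately before /r/, so it lowers to [e]. /i/ is a high vowel immediately before /r/, so it lowers to [e]. → [perrierone].
/xireirjunur/: /i/ is a high vowel immediately before /r/, so it lowers to [e]. /i/ is a high vowel immediately before /r/, so it lowers to [e]. /u/ is a high vowel immediately before /r/, so it lowers to [o]. → [xereerjunor].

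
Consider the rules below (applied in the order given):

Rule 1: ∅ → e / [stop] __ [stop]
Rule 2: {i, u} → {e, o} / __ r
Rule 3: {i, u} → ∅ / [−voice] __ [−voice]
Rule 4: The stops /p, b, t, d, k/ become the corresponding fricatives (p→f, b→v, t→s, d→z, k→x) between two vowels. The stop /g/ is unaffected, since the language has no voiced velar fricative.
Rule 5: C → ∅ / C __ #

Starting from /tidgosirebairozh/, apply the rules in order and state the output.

Rule 1 (stop-cluster e-epenthesis): /d/ and /g/ form a stop–stop cluster, so [e] is inserted between them. /tidgosirebairozh/ → tidegosirebairozh.
Rule 2 (pre-rhotic lowering): /i/ is a high vowel immediately before /r/, so it lowers to [e]. /i/ is a high vowel immediately before /r/, so it lowers to [e]. /tidegosirebairozh/ → tidegoserebaerozh.
Rule 3 (high vowel syncope): no segment meets the environment; /tidegoserebaerozh/ is unchanged.
Rule 4 (intervocalic spirantization): /d/ is a stop between vowels /i/ and /e/, so it spirantizes to the fricative [z]. /b/ is a stop between vowels /e/ and /a/, so it spirantizes to the fricative [v]. /tidegoserebaerozh/ → tizegoserevaerozh.
Rule 5 (final cluster simplification): /h/ is the second consonant of a word-final cluster /zh/, so it deletes. /tizegoserevaerozh/ → tizegoserevaeroz.

tizegoserevaeroz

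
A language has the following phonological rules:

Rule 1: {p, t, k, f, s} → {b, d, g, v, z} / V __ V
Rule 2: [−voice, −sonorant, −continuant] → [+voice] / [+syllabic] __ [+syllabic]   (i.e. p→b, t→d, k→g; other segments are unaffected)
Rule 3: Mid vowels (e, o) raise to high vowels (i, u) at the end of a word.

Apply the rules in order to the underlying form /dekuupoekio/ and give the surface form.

Rule 1 (intervocalic voicing): /k/ is a voiceless obstruent between vowels /e/ and /u/, so it voices to [g]. /p/ is a voiceless obstruent between vowels /u/ and /o/, so it voices to [b]. /k/ is a voiceless obstruent between vowels /e/ and /i/, so it voices to [g]. /dekuupoekio/ → deguuboegio.
Rule 2 (intervocalic voicing): no segment meets the environment; /deguuboegio/ is unchanged.
Rule 3 (final vowel raising): /o/ is a mid vowel in word-final position, so it raises to [u]. /deguuboegio/ → deguuboegiu.

deguuboegiu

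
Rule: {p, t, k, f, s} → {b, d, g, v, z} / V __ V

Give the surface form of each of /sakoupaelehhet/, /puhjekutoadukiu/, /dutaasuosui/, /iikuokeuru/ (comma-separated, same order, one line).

/sakoupaelehhet/: /k/ is a voiceless obstruent between vowels /a/ and /o/, so it voices to [g]. /p/ is a voiceless obstruent between vowels /u/ and /a/, so it voices to [b]. → [sagoubaelehhet].
/puhjekutoadukiu/: /k/ is a voiceless obstruent between vowels /e/ and /u/, so it voices to [g]. /t/ is a voiceless obstruent between vowels /u/ and /o/, so it voices to [d]. /k/ is a voiceless obstruent between vowels /u/ and /i/, so it voices to [g]. → [puhjegudoadugiu].
/dutaasuosui/: /t/ is a voiceless obstruent between vowels /u/ and /a/, so it voices to [d]. /s/ is a voiceless obstruent between vowels /a/ and /u/, so it voices to [z]. /s/ is a voiceless obstruent between vowels /o/ and /u/, so it voices to [z]. → [dudaazuozui].
/iikuokeuru/: /k/ is a voiceless obstruent between vowels /i/ and /u/, so it voices to [g]. /k/ is a voiceless obstruent between vowels /o/ and /e/, so it voices to [g]. → [iiguogeuru].

sagoubaelehhet, puhjegudoadugiu, dudaazuozui, iiguogeuru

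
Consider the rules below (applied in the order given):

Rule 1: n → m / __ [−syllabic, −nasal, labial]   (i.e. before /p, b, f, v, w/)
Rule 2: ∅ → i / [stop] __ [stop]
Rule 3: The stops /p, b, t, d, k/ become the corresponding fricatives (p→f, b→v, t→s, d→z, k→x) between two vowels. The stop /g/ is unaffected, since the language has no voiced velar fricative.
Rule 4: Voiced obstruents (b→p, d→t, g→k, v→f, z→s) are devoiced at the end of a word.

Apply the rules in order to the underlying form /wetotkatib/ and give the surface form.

Rule 1 (nasal place assimilation): no segment meets the environment; /wetotkatib/ is unchanged.
Rule 2 (stop-cluster i-epenthesis): /t/ and /k/ form a stop–stop cluster, so [i] is inserted between them. /wetotkatib/ → wetotikatib.
Rule 3 (intervocalic spirantization): /t/ is a stop between vowels /e/ and /o/, so it spirantizes to the fricative [s]. /t/ is a stop between vowels /o/ and /i/, so it spirantizes to the fricative [s]. /k/ is a stop between vowels /i/ and /a/, so it spirantizes to the fricative [x]. /t/ is a stop between vowels /a/ and /i/, so it spirantizes to the fricative [s]. /wetotikatib/ → wesosixasib.
Rule 4 (final devoicing): /b/ is a voiced obstruent in word-final position, so it devoices to [p]. /wesosixasib/ → wesosixasip.

wesosixasip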